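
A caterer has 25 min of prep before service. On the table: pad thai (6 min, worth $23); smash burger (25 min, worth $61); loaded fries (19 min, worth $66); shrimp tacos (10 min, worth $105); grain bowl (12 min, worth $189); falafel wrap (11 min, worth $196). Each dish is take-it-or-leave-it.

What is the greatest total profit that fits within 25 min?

Density check — falafel wrap 17.82, grain bowl 15.75, shrimp tacos 10.50, pad thai 3.83 are the best per min.
Taking grain bowl + falafel wrap: 23 min used, 385 in profit.
Every other selection either busts 25 min or fails to beat 385.

385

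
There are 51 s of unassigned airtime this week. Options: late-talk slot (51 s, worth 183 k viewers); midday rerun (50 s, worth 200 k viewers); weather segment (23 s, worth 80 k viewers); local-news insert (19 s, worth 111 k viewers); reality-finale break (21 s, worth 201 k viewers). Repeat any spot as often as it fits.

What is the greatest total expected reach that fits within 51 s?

402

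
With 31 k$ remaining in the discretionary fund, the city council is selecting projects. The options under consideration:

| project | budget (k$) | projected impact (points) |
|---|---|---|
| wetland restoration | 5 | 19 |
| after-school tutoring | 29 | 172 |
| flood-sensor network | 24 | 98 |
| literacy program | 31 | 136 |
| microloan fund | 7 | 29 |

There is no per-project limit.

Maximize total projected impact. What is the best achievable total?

172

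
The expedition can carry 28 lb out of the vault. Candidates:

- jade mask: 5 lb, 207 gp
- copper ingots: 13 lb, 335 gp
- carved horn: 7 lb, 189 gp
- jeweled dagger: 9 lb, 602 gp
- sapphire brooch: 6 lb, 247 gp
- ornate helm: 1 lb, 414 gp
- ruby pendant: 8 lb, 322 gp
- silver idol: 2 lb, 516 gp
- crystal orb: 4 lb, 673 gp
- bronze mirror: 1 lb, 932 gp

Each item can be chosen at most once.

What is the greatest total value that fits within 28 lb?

3591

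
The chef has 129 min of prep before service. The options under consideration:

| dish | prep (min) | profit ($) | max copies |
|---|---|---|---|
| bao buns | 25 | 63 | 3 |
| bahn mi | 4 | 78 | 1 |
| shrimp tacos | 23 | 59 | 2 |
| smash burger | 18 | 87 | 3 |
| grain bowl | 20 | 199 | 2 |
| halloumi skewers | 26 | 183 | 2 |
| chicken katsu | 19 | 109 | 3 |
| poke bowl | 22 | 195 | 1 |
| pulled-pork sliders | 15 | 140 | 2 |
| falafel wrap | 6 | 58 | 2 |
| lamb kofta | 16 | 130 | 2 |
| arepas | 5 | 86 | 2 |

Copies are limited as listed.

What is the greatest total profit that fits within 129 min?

1311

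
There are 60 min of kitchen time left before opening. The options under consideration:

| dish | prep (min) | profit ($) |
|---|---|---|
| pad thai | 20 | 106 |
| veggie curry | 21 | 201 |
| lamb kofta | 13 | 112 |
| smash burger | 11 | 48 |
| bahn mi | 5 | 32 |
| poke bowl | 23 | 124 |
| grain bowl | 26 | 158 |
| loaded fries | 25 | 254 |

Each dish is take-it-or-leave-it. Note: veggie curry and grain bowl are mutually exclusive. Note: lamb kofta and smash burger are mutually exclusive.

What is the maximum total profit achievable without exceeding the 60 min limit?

567

Taking veggie curry + lamb kofta + loaded fries: 59 min used, 567 in profit.
That's the maximum — no feasible swap from here does better than 567.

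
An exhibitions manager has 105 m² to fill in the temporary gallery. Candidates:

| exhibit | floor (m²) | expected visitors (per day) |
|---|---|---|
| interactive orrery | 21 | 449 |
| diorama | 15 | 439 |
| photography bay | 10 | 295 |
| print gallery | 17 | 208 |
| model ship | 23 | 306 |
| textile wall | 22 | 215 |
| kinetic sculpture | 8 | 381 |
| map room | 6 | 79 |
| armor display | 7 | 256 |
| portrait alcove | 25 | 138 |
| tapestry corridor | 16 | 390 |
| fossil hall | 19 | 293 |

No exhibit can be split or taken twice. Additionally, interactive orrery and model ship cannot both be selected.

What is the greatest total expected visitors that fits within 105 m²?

2582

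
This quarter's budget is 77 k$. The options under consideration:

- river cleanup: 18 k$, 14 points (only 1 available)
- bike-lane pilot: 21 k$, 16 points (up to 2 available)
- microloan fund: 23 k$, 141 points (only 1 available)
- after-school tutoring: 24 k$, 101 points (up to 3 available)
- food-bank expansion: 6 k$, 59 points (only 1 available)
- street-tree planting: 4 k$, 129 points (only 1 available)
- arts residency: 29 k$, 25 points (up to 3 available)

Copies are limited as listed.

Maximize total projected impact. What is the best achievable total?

472

The ratio heuristic lands on river cleanup + microloan fund + after-school tutoring + food-bank expansion + street-tree planting (444) but leaves 2 k$ idle.
The 24 k$ tied up in river cleanup and food-bank expansion is better spent on after-school tutoring — total rises to 472 (75 k$).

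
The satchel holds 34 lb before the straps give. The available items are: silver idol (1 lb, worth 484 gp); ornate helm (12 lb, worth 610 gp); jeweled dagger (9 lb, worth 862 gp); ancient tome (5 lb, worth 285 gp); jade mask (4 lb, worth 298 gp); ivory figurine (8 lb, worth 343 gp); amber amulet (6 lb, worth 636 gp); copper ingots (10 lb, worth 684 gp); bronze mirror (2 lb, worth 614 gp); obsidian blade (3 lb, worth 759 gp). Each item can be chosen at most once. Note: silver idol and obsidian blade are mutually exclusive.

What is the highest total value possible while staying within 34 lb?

3853

Taking jeweled dagger + jade mask + amber amulet + copper ingots + bronze mirror + obsidian blade: 34 lb used, 3853 in value.
Next best is silver idol + jeweled dagger + jade mask + amber amulet + copper ingots + bronze mirror at 3578 (32 lb) — short by 275.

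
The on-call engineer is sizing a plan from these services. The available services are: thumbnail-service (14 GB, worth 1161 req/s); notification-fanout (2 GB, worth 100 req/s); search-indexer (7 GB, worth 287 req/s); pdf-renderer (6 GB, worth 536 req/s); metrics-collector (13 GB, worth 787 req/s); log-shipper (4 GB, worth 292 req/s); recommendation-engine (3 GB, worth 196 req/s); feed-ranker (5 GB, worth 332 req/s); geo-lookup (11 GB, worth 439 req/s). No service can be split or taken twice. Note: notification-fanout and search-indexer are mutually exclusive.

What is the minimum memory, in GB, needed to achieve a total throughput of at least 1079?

Minimise GB subject to total throughput ≥ 1079.
thumbnail-service reaches 1161 using 14 GB.
No combination under 14 GB hits 1079.

14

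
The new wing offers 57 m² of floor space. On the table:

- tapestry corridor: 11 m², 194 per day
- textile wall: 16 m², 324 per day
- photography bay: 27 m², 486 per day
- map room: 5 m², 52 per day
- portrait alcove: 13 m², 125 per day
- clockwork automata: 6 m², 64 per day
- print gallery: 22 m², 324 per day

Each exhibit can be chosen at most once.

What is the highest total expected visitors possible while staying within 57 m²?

1004

Density check — textile wall 20.25, photography bay 18.00, tapestry corridor 17.64 are the best per m².
Taking tapestry corridor + textile wall + photography bay: 54 m² used, 1004 in expected visitors.
Next best is textile wall + photography bay + portrait alcove at 935 (56 m²) — short by 69.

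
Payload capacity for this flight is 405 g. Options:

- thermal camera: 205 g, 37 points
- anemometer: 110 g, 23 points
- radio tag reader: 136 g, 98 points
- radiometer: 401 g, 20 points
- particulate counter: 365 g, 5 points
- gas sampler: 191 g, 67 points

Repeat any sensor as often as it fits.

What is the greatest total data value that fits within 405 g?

The ratio ordering already packs tightly: anemometer + 2×radio tag reader, 382 g, 219.
The spare 23 g is too small for any remaining sensor, and no exchange beats 219.

219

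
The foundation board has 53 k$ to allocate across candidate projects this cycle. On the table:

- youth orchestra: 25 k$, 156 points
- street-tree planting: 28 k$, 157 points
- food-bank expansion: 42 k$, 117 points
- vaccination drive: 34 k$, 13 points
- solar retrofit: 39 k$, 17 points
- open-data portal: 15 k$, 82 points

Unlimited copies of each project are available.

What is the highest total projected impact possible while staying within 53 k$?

313

Greedy by ratio would take 2×youth orchestra: 50 k$ used, total 312.
Dropping youth orchestra frees 25 k$; slotting in street-tree planting (28 k$) lifts the total to 313 at 53 k$.
No other feasible combination exceeds 313.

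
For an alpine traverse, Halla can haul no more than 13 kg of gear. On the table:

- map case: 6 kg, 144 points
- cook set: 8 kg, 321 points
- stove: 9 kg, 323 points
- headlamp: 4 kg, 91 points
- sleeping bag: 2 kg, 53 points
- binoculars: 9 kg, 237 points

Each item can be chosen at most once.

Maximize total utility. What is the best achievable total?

Greedy by ratio would take cook set + sleeping bag: 10 kg used, total 374.
Dropping cook set and sleeping bag frees 10 kg; slotting in stove + headlamp (13 kg) lifts the total to 414 at 13 kg.
Runner-up cook set + headlamp tops out at 412.

414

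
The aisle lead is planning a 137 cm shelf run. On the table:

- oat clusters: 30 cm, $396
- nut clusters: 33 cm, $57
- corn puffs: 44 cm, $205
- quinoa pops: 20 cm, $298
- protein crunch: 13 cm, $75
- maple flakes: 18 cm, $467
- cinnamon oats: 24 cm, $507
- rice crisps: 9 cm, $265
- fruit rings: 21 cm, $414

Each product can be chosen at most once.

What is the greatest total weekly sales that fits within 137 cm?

2422

Density check — rice crisps 29.44, maple flakes 25.94, cinnamon oats 21.12 are the best per cm.
The ratio ordering already packs tightly: oat clusters + quinoa pops + protein crunch + maple flakes + cinnamon oats + rice crisps + fruit rings, 135 cm, 2422.
An exhaustive check of the 512 subsets confirms 2422.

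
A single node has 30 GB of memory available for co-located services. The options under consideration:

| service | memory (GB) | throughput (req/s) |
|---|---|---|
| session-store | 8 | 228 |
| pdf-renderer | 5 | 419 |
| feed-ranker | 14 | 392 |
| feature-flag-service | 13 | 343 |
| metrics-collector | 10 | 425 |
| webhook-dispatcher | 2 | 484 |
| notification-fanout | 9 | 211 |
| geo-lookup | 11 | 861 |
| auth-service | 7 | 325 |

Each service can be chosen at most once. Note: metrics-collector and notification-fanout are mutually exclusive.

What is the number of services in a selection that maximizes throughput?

Best achievable throughput is 2189.
One optimal bundle: pdf-renderer + metrics-collector + webhook-dispatcher + geo-lookup (28 GB).
Any selection reaching 2189 contains exactly 4 services.

4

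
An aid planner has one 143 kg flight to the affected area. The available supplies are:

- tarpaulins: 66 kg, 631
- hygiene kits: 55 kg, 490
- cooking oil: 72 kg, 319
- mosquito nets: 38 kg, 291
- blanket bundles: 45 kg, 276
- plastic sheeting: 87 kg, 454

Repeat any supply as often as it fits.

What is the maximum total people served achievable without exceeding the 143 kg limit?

Best packing: 2×tarpaulins — 132 kg, 1262 total.
That's the maximum — no swap from here does better than 1262.

1262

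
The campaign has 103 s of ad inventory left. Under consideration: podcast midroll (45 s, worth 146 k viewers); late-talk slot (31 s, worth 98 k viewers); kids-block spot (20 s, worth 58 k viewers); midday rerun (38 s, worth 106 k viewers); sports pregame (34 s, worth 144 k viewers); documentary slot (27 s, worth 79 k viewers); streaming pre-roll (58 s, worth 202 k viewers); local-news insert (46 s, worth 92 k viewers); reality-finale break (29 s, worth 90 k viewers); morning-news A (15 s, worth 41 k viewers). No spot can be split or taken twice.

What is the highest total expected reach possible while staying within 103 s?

348

The ratio heuristic lands on sports pregame + streaming pre-roll (346) but leaves 11 s idle.
Replace streaming pre-roll with podcast midroll + kids-block spot: the trade gains 2 net, giving 348 at 99 s.
Late-talk slot + midday rerun + sports pregame (103 s) also reaches 348 — a tie, but nothing goes higher.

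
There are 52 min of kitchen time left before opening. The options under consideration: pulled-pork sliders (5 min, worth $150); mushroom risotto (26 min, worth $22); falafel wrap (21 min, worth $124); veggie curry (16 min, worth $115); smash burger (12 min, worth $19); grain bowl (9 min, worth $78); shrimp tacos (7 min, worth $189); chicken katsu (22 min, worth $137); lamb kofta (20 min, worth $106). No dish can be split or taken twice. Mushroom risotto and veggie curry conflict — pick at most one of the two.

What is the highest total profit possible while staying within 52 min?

Greedy by ratio would take pulled-pork sliders + veggie curry + smash burger + grain bowl + shrimp tacos: 49 min used, total 551.
Dropping smash burger and grain bowl frees 21 min; slotting in chicken katsu (22 min) lifts the total to 591 at 50 min.
The spare 2 min is too small for any remaining dish, and no feasible exchange beats 591.

591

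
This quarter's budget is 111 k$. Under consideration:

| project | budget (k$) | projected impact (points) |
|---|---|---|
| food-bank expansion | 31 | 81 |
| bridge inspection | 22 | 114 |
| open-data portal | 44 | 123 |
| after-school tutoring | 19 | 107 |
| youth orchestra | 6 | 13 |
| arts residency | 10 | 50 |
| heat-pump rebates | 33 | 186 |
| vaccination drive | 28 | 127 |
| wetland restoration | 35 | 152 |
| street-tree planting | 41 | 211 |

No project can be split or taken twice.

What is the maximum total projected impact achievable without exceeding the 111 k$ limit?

567

Taking the top-ratio projects first gives bridge inspection + after-school tutoring + youth orchestra + arts residency + heat-pump rebates for 470 (90 k$).
The 22 k$ tied up in bridge inspection is better spent on street-tree planting — total rises to 567 (109 k$).
Next best is bridge inspection + arts residency + heat-pump rebates + street-tree planting at 561 (106 k$) — short by 6.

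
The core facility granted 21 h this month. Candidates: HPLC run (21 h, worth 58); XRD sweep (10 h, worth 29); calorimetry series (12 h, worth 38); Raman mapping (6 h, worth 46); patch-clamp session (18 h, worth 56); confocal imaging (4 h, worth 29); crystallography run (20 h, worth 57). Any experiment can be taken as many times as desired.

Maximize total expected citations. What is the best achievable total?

150

Greedy by ratio would take 3×Raman mapping: 18 h used, total 138.
Replace Raman mapping with 2×confocal imaging: the trade gains 12 net, giving 150 at 20 h.
Nothing else within 21 h beats 150.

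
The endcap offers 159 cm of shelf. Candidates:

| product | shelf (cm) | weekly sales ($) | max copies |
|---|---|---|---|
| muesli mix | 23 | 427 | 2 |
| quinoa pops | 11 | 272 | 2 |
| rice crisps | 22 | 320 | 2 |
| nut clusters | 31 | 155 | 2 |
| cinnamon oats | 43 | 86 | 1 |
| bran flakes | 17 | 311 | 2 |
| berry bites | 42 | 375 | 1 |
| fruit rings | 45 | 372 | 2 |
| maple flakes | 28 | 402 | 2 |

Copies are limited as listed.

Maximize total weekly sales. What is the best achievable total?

2824

Density check — quinoa pops 24.73, muesli mix 18.57, bran flakes 18.29 are the best per cm.
Filling by ratio: 2×muesli mix + 2×quinoa pops + 2×rice crisps + 2×bran flakes for 2660, with 13 cm left unused.
Replace 2×rice crisps with 2×maple flakes: the trade gains 164 net, giving 2824 at 158 cm.
Every other selection either busts 159 cm or exceeds an availability limit or fails to beat 2824.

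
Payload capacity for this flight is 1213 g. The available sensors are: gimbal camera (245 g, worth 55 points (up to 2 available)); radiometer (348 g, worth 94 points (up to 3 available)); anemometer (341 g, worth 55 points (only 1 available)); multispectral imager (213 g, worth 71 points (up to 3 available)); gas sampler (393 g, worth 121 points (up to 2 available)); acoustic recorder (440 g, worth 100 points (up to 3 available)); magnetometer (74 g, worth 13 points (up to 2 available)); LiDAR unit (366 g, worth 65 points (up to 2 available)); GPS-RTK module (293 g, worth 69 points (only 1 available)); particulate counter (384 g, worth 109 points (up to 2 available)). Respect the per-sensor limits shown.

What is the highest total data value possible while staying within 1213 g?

By data value per g: multispectral imager 0.33, gas sampler 0.31, particulate counter 0.28 lead.
Taking the top-ratio sensors first gives 3×multispectral imager + gas sampler + 2×magnetometer for 360 (1180 g).
Dropping multispectral imager and 2×magnetometer frees 361 g; slotting in gas sampler (393 g) lifts the total to 384 at 1212 g.

384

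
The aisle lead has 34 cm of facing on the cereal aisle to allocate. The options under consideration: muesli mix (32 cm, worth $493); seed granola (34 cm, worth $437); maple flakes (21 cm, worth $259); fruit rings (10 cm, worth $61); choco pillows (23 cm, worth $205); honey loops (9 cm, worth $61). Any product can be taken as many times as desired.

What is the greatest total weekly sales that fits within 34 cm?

By weekly sales per cm: muesli mix 15.41, seed granola 12.85, maple flakes 12.33, choco pillows 8.91 lead.
Taking muesli mix: 32 cm used, 493 in weekly sales.
Nothing else within 34 cm beats 493.

493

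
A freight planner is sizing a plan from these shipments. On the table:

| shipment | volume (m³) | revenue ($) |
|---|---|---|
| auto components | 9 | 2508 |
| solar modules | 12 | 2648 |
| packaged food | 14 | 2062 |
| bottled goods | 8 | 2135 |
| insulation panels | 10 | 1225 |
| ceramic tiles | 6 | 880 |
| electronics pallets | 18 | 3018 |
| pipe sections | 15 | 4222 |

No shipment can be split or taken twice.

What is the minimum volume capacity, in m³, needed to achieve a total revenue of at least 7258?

29

Minimise m³ subject to total revenue ≥ 7258.
auto components + solar modules + bottled goods: 7291 revenue at 29 m³.
Below 29 m³ the best achievable stays under 7258.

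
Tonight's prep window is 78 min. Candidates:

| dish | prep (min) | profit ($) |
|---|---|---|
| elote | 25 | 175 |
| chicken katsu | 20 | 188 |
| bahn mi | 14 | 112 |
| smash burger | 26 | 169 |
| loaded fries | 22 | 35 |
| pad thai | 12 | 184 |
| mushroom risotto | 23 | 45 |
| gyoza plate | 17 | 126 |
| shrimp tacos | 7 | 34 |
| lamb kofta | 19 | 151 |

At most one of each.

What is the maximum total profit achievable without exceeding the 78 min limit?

The ratio heuristic lands on chicken katsu + bahn mi + pad thai + shrimp tacos + lamb kofta (669) but leaves 6 min idle.
The 21 min tied up in bahn mi and shrimp tacos is better spent on elote — total rises to 698 (76 min).
Every other selection either busts 78 min or fails to beat 698.

698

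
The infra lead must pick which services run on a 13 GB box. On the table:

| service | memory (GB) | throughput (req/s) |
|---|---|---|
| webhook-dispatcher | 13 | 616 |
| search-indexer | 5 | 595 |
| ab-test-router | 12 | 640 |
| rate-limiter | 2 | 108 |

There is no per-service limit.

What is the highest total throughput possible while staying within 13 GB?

1298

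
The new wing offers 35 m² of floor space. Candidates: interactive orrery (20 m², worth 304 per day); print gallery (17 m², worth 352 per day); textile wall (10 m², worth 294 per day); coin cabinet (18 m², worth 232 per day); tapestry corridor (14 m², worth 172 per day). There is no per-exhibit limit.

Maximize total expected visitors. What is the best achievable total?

The ratio ordering already packs tightly: 3×textile wall, 30 m², 882.
The spare 5 m² is too small for any remaining exhibit, and no exchange beats 882.

882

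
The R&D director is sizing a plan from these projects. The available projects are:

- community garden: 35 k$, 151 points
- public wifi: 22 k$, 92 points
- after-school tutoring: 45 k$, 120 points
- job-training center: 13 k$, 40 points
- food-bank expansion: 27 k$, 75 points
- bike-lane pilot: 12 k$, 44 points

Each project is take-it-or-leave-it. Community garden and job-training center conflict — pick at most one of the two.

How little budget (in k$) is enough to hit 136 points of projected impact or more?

34

Look for the lowest-budget combination reaching 136.
Taking public wifi + bike-lane pilot gives 136 (≥ 136) for 34 k$.
Below 34 k$ the best achievable stays under 136.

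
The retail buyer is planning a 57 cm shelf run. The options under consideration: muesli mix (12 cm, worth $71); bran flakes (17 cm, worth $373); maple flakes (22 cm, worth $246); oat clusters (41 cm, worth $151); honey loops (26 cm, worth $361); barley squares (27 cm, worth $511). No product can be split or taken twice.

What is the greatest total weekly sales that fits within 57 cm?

955

The ratio ordering already packs tightly: muesli mix + bran flakes + barley squares, 56 cm, 955.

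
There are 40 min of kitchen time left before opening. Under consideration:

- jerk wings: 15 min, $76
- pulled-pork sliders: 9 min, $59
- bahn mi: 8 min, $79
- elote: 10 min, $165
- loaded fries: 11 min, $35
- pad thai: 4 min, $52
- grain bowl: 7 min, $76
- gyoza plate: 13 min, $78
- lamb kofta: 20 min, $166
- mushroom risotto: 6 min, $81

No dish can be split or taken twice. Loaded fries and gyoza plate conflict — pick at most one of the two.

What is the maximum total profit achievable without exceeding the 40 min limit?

464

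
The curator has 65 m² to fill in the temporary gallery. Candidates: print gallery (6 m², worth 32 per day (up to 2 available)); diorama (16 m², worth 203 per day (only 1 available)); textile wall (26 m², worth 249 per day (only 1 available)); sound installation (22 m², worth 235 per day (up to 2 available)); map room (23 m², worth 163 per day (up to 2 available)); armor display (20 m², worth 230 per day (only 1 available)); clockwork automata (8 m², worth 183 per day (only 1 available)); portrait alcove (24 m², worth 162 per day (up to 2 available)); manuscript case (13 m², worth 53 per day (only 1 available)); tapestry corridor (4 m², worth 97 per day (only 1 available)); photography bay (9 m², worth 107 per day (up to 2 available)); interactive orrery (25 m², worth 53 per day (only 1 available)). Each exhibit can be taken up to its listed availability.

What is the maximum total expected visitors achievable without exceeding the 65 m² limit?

857

The ratio heuristic lands on 2×print gallery + diorama + clockwork automata + tapestry corridor + 2×photography bay (761) but leaves 7 m² idle.
Dropping 2×print gallery and diorama and photography bay frees 37 m²; slotting in 2×sound installation (44 m²) lifts the total to 857 at 65 m².
That's the maximum — no swap from here does better than 857.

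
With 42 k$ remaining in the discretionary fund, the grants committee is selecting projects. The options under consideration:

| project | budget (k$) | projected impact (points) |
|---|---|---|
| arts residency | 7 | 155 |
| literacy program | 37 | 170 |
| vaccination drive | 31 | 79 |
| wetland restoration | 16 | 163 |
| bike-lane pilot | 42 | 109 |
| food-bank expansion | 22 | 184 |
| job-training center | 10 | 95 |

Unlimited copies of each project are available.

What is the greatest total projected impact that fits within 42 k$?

930

Density check — arts residency 22.14, wetland restoration 10.19, job-training center 9.50 are the best per k$.
Best packing: 6×arts residency — 42 k$, 930 total.
Nothing else within 42 k$ beats 930.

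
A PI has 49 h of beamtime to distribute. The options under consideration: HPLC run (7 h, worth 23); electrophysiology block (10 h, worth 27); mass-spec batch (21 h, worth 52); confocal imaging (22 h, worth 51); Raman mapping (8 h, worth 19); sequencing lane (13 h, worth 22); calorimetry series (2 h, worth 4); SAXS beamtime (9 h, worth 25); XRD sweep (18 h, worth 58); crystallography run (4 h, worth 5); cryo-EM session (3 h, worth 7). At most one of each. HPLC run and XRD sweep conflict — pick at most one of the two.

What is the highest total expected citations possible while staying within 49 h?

137

Electrophysiology block + mass-spec batch + XRD sweep uses 49 of the 49 h and totals 137.
That's the maximum — no feasible swap from here does better than 137.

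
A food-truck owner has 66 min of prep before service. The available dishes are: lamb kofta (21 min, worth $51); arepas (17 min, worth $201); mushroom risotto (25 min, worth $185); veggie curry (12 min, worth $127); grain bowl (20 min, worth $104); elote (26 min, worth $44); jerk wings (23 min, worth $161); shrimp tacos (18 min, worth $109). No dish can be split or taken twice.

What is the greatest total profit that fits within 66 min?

Greedy by ratio would take arepas + mushroom risotto + veggie curry: 54 min used, total 513.
Dropping veggie curry frees 12 min; slotting in jerk wings (23 min) lifts the total to 547 at 65 min.

547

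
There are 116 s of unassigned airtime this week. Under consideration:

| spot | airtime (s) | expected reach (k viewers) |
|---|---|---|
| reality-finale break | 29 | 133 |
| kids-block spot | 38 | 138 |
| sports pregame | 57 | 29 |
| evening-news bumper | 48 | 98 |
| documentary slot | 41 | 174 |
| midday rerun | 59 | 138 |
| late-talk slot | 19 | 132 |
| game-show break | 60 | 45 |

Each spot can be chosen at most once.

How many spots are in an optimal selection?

3

The maximum expected reach within 116 s is 445.
One optimal bundle: reality-finale break + kids-block spot + documentary slot (108 s).
Any selection reaching 445 contains exactly 3 spots.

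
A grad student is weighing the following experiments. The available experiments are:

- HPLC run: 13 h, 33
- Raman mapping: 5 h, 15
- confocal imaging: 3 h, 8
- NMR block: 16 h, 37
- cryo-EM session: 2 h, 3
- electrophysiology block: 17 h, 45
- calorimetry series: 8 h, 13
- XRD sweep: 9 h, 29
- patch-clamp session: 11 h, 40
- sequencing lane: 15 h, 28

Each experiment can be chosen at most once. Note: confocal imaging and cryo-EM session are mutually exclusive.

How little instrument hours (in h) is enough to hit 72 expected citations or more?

Need the lightest bundle worth ≥ 72.
Taking cryo-EM session + XRD sweep + patch-clamp session gives 72 (≥ 72) for 22 h.
Any bundle with less than 22 h falls short of 72.

22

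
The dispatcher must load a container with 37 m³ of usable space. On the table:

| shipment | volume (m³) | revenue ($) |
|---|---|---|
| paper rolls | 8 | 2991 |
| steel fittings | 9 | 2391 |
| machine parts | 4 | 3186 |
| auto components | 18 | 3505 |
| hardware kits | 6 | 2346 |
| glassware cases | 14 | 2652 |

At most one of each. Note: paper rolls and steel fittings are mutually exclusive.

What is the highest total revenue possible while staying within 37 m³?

12028

Taking paper rolls + machine parts + auto components + hardware kits: 36 m³ used, 12028 in revenue.
The spare 1 m³ is too small for any remaining shipment, and no feasible exchange beats 12028.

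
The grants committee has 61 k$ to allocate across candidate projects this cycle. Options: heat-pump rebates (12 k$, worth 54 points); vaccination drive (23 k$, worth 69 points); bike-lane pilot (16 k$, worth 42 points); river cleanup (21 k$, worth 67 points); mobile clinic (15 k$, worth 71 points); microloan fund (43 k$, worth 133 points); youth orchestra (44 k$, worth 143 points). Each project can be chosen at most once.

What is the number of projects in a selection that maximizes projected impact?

2

Best achievable projected impact is 214.
For example mobile clinic + youth orchestra achieves it, using 59 k$.
All optima have 2 projects.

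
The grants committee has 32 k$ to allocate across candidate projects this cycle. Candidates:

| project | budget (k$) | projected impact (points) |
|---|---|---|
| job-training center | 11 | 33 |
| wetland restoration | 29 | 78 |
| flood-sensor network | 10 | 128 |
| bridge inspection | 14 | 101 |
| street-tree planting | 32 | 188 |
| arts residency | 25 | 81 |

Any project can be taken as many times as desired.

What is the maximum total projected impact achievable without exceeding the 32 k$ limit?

384

3×flood-sensor network uses 30 of the 32 k$ and totals 384.
That's the maximum — no swap from here does better than 384.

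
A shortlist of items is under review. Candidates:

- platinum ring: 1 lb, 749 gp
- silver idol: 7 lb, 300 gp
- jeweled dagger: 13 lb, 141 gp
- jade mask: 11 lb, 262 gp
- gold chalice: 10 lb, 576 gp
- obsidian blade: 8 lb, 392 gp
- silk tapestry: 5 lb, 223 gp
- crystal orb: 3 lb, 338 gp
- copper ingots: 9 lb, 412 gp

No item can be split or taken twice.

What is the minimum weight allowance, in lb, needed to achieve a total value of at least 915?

4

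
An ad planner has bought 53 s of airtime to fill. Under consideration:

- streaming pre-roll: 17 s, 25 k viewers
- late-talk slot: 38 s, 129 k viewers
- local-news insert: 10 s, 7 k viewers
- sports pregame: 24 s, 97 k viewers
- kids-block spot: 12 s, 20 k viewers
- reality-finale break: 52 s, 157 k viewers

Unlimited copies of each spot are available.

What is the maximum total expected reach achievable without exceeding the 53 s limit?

194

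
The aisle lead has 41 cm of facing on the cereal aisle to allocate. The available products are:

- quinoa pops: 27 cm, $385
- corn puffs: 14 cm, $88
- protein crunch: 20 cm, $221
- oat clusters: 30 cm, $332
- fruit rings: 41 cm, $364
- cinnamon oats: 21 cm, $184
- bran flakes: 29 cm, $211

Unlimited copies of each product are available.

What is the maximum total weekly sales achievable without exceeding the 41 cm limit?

473

The ratio ordering already packs tightly: quinoa pops + corn puffs, 41 cm, 473.
Nothing else within 41 cm beats 473.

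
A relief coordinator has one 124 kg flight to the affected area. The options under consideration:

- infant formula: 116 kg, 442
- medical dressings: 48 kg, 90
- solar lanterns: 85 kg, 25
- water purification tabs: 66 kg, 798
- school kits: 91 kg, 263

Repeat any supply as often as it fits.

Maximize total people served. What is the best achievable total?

888

Medical dressings + water purification tabs uses 114 of the 124 kg and totals 888.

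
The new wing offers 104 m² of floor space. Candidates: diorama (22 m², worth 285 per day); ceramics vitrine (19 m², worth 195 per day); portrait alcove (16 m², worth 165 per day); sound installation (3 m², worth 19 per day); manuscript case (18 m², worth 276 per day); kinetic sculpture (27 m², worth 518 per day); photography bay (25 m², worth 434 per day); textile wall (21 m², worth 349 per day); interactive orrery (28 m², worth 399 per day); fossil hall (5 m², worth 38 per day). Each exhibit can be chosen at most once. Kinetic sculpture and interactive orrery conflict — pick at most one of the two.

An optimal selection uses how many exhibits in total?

Best achievable expected visitors is 1643.
For example diorama + sound installation + kinetic sculpture + photography bay + textile wall + fossil hall achieves it, using 103 m².
All optima have 6 exhibits.

6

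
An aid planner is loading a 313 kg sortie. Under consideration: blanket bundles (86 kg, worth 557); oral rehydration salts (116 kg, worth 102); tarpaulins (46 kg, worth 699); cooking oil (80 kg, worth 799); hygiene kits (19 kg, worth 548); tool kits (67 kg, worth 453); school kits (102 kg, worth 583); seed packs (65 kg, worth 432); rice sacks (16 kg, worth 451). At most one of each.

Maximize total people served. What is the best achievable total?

3486

Ranking by ratio (people served/kg): hygiene kits 28.84, rice sacks 28.19, tarpaulins 15.20.
Greedy by ratio would take tarpaulins + cooking oil + hygiene kits + tool kits + seed packs + rice sacks: 293 kg used, total 3382.
Dropping tool kits frees 67 kg; slotting in blanket bundles (86 kg) lifts the total to 3486 at 312 kg.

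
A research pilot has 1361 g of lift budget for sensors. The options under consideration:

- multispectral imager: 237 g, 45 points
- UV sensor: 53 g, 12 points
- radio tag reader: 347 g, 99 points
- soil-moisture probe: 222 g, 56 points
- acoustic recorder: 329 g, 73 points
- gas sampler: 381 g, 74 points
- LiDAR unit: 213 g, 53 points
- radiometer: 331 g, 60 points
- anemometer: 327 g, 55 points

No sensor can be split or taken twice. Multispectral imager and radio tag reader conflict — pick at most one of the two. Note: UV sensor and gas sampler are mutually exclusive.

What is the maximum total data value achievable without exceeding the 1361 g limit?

302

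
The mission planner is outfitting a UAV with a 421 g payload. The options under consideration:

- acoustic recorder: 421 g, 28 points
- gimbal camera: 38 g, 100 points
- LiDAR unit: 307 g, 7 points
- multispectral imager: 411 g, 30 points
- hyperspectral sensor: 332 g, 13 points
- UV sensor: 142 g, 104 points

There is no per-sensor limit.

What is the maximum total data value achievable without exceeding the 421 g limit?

1100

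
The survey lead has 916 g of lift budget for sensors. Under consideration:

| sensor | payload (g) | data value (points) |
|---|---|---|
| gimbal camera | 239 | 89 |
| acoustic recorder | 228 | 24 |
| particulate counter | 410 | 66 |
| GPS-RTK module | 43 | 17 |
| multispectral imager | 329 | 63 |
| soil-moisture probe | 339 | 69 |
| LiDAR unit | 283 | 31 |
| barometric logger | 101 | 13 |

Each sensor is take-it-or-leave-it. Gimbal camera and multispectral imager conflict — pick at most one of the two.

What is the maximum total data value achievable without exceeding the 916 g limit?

206

Ranking by ratio (data value/g): GPS-RTK module 0.40, gimbal camera 0.37, soil-moisture probe 0.20.
Greedy by ratio would take gimbal camera + GPS-RTK module + soil-moisture probe + barometric logger: 722 g used, total 188.
The 101 g tied up in barometric logger is better spent on LiDAR unit — total rises to 206 (904 g).
The spare 12 g is too small for any remaining sensor, and no feasible exchange beats 206.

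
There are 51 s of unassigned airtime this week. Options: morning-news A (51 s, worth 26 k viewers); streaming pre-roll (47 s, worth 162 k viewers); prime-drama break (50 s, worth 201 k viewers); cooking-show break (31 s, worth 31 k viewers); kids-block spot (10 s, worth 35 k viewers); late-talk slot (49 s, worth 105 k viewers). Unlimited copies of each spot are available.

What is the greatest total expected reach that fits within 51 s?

201

Taking prime-drama break: 50 s used, 201 in expected reach.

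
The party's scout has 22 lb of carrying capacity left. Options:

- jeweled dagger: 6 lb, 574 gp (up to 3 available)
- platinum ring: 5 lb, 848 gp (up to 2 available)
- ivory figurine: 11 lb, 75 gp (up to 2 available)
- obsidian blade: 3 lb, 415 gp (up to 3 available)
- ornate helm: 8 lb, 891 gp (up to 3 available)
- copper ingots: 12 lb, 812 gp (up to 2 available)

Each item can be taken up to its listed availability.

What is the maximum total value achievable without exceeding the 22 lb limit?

3100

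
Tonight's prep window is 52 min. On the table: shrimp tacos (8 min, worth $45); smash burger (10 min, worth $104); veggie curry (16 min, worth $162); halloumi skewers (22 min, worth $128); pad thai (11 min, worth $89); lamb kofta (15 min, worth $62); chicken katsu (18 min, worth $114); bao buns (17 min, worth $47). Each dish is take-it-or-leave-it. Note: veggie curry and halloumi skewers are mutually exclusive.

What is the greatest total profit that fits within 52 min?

425

Greedy by ratio would take shrimp tacos + smash burger + veggie curry + pad thai: 45 min used, total 400.
Replace pad thai with chicken katsu: the trade gains 25 net, giving 425 at 52 min.
No other feasible combination exceeds 425.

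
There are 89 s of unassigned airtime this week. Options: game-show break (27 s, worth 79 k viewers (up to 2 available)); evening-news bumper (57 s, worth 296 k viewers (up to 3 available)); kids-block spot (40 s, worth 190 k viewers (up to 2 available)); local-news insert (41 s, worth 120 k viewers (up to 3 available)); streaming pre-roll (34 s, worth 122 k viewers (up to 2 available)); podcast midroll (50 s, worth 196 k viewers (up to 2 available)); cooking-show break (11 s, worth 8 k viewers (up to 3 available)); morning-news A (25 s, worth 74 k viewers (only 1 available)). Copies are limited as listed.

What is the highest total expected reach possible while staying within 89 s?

380

Taking the top-ratio spots first gives evening-news bumper + morning-news A for 370 (82 s).
Dropping evening-news bumper and morning-news A frees 82 s; slotting in 2×kids-block spot (80 s) lifts the total to 380 at 80 s.
Every other selection either busts 89 s or exceeds an availability limit or fails to beat 380.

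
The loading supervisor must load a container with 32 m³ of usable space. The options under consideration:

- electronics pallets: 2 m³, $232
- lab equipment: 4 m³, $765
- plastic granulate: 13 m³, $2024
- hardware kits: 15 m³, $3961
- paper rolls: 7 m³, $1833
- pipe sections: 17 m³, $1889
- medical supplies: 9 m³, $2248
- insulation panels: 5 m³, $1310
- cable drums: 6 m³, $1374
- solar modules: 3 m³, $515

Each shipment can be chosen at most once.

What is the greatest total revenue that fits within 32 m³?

Filling by ratio: lab equipment + hardware kits + paper rolls + insulation panels for 7869, with 1 m³ left unused.
Dropping lab equipment and insulation panels frees 9 m³; slotting in medical supplies (9 m³) lifts the total to 8042 at 31 m³.

8042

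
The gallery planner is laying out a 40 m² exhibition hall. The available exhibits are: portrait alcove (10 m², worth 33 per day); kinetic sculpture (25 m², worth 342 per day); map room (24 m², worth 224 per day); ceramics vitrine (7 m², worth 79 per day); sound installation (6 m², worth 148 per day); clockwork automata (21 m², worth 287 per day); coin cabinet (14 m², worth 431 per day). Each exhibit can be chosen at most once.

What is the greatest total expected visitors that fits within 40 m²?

By expected visitors per m²: coin cabinet 30.79, sound installation 24.67, kinetic sculpture 13.68 lead.
Taking the top-ratio exhibits first gives portrait alcove + ceramics vitrine + sound installation + coin cabinet for 691 (37 m²).
Dropping portrait alcove and ceramics vitrine and sound installation frees 23 m²; slotting in kinetic sculpture (25 m²) lifts the total to 773 at 39 m².

773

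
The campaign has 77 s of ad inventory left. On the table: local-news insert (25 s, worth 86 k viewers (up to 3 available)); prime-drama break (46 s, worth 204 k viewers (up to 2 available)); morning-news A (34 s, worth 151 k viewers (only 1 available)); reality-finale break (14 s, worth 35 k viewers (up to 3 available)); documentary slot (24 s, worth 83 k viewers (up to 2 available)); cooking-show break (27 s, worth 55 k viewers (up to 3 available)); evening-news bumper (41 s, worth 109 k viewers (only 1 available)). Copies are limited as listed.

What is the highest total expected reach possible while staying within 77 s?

Density check — morning-news A 4.44, prime-drama break 4.43, documentary slot 3.46 are the best per s.
Taking the top-ratio spots first gives morning-news A + reality-finale break + documentary slot for 269 (72 s).
Using the slack differently, local-news insert + prime-drama break comes to 290 at 71 s.

290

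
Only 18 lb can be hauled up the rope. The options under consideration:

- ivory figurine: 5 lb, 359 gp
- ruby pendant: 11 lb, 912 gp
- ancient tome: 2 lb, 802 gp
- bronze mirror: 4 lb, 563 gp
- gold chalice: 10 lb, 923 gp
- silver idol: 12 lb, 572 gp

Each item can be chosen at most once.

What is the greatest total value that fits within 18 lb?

2288

By value per lb: ancient tome 401.00, bronze mirror 140.75, gold chalice 92.30, ruby pendant 82.91 lead.
Taking ancient tome + bronze mirror + gold chalice: 16 lb used, 2288 in value.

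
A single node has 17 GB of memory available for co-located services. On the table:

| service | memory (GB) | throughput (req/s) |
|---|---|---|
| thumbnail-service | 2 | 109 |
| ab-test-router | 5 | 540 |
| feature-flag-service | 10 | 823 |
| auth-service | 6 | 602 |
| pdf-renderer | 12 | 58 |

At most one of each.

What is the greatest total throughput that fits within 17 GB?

Taking the top-ratio services first gives thumbnail-service + ab-test-router + auth-service for 1251 (13 GB).
Replace auth-service with feature-flag-service: the trade gains 221 net, giving 1472 at 17 GB.
Next best is feature-flag-service + auth-service at 1425 (16 GB) — short by 47.

1472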